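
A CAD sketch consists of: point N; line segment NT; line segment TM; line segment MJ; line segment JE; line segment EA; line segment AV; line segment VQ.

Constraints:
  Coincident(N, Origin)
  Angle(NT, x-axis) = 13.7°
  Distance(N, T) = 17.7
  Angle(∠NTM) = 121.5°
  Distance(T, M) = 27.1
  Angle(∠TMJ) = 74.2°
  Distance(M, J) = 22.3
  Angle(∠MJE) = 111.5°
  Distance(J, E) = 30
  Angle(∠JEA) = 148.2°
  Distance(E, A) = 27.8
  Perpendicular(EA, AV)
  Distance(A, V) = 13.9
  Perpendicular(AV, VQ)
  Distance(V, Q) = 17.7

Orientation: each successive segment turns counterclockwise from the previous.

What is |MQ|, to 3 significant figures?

39.6

EA is perpendicular to AV, so AV runs at 8.30°; with |AV| = 13.9, V = (9.00, -22.2). AV is perpendicular to VQ, so VQ runs at 98.3°; with |VQ| = 17.7, Q = (6.44, -4.73). Then |MQ| = |Q − M| = 39.6.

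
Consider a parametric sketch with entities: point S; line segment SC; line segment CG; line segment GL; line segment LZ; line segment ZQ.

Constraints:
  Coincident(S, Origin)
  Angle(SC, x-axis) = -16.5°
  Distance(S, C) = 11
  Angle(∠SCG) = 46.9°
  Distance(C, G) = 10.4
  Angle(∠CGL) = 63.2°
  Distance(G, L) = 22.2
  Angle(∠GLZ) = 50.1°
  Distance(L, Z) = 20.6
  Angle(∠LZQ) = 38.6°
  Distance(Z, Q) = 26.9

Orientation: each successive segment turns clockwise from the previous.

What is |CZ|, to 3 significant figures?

7.81

S is at the origin; SC runs at -16.5° with length 11.0, so C = (10.5, -3.12). ∠SCG = 46.9° gives CG at -150° from the x-axis; with |CG| = 10.4, G = (1.58, -8.39). ∠CGL = 63.2° gives GL at 93.6° from the x-axis; with |GL| = 22.2, L = (0.183, 13.8). ∠GLZ = 50.1° gives LZ at -36.3° from the x-axis; with |LZ| = 20.6, Z = (16.8, 1.57). Then |CZ| = |Z − C| = 7.81.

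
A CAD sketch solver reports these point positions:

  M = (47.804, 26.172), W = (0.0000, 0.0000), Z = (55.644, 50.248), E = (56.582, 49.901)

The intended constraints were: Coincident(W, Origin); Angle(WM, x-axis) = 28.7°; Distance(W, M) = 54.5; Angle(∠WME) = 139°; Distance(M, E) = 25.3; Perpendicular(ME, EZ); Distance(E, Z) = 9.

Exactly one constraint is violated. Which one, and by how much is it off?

Distance(E, Z) = 9 — off by 8.00.

W = (0.00, 0.00) ✓; WM at 28.70° ✓; |WM| = 54.50 ✓; ∠WME = 139.0° ✓; |ME| = 25.30 ✓; ∠(ME, EZ) = 90.00° ✓; |EZ| = 1.000 ✗.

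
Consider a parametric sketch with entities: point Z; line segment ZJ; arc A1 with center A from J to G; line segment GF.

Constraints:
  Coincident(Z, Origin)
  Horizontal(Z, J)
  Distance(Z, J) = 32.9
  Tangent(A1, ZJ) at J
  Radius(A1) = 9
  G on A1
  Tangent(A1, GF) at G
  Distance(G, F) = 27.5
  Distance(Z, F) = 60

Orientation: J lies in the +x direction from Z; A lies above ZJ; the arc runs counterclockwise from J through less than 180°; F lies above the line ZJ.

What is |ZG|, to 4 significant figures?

41.73

Checks: |AG| = 9.000 ✓; ∠(AG, GF) = 90.00° ✓; |GF| = 27.50 ✓; |ZF| = 60.00 ✓.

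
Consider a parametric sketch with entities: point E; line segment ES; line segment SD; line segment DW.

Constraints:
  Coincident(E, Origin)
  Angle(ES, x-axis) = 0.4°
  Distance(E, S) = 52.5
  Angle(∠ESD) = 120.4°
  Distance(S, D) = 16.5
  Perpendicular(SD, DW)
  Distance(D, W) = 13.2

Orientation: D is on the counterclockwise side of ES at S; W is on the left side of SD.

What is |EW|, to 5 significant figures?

53.703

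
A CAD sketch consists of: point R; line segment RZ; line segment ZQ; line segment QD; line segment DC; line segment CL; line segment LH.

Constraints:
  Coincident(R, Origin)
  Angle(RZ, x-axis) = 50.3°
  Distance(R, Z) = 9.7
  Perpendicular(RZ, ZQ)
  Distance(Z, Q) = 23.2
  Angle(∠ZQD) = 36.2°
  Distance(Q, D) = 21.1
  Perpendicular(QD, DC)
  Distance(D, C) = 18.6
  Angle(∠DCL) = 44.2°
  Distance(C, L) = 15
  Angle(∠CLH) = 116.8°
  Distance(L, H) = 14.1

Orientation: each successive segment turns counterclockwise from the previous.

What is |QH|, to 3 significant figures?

16.2

R is at the origin; RZ runs at 50.3° with length 9.7, so Z = (6.20, 7.46). RZ ⟂ ZQ, so ZQ runs at 140°; with |ZQ| = 23.2, Q = (-11.7, 22.3). ∠ZQD = 36.2° gives QD at -75.9° from the x-axis; with |QD| = 21.1, D = (-6.51, 1.82). QD ⟂ DC, so DC runs at 14.1°; with |DC| = 18.6, C = (11.5, 6.35). ∠DCL = 44.2° gives CL at 150° from the x-axis; with |CL| = 15.0, L = (-1.45, 13.9). ∠CLH = 116.8° gives LH at -147° from the x-axis; with |LH| = 14.1, H = (-13.3, 6.17). Then |QH| = |H − Q| = 16.2.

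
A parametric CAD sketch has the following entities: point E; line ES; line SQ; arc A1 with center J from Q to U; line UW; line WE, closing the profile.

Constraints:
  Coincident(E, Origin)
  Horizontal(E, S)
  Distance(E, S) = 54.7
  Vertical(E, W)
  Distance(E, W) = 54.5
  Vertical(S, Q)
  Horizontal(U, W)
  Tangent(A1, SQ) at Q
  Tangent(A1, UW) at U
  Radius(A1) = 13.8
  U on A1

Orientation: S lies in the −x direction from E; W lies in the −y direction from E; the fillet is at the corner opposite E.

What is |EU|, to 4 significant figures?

68.14

The virtual corner opposite E is at (-54.70, -54.50). Since A1 is tangent to SQ there, JQ ⟂ SQ and since A1 is tangent to UW there, JU ⟂ UW, with radius 13.8, so the center J sits 13.8 in from both sides at J = (-40.90, -40.70). That places the tangent points at Q = (-54.70, -40.70) on SQ and U = (-40.90, -54.50) on UW. Then |EU| = |U − E| = 68.14.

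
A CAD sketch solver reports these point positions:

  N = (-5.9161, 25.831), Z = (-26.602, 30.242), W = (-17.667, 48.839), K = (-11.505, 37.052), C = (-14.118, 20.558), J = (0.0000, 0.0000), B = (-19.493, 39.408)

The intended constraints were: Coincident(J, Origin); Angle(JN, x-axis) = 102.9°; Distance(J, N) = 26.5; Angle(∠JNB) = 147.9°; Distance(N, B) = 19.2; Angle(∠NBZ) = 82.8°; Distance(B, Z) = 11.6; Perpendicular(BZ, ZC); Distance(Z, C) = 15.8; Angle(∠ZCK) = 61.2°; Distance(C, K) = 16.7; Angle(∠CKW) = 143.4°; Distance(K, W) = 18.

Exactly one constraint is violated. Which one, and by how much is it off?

Distance(K, W) = 18 — off by 4.70.

J = (0.00, 0.00) ✓; JN at 102.9° ✓; |JN| = 26.50 ✓; ∠JNB = 147.9° ✓; |NB| = 19.20 ✓; ∠NBZ = 82.80° ✓; |BZ| = 11.60 ✓; ∠(BZ, ZC) = 90.00° ✓; |ZC| = 15.80 ✓; ∠ZCK = 61.20° ✓; |CK| = 16.70 ✓; ∠CKW = 143.4° ✓; |KW| = 13.30 ✗.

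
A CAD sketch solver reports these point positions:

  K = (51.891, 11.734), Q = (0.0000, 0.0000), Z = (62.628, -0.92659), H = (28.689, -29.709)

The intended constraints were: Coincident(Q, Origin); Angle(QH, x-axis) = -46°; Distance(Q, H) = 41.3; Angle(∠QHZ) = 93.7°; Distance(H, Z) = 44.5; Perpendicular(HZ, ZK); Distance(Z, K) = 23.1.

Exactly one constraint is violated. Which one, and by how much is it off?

Distance(Z, K) = 23.1 — off by 6.50.

Q = (0.00, 0.00) ✓; QH at -46.00° ✓; |QH| = 41.30 ✓; ∠QHZ = 93.70° ✓; |HZ| = 44.50 ✓; ∠(HZ, ZK) = 90.00° ✓; |ZK| = 16.60 ✗.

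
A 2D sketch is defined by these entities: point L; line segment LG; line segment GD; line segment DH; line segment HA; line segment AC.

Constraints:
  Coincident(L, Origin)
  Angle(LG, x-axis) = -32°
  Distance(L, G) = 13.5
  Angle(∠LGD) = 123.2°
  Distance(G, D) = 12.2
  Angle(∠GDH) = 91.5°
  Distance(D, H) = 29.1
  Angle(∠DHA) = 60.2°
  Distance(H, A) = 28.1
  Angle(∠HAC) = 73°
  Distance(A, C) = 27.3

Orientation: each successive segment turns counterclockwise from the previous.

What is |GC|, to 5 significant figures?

8.3630

∠DHA = 60.2° gives HA at -126.90° from the x-axis; with |HA| = 28.1, A = (-5.8586, 2.2191). ∠HAC = 73.0° gives AC at -19.900° from the x-axis; with |AC| = 27.3, C = (19.811, -7.0733). Then |GC| = |C − G| = 8.3630.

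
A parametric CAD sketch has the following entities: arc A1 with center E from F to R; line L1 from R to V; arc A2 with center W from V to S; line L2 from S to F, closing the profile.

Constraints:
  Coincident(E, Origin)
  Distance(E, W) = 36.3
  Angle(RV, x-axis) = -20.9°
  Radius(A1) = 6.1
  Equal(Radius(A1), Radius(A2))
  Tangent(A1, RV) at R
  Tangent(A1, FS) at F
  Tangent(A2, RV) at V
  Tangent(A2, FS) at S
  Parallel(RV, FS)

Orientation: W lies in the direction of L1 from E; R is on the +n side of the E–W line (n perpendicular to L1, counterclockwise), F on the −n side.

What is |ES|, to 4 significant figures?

36.81

The slot axis is L1's direction at -20.9°, so u = (cos -20.9°, sin -20.9°) = (0.9342, -0.3567) and n = (−sin -20.9°, cos -20.9°) = (0.3567, 0.9342). E is at the origin and W lies 36.3 along u from E, so W = 36.3·u = (33.91, -12.95). Tangency of A1 to both parallel lines with radius 6.1 puts R and F at E ± 6.1·n: R = (2.176, 5.699), F = (-2.176, -5.699). Equal radii place V and S the same way about W: V = W + 6.1·n = (36.09, -7.251), S = W − 6.1·n = (31.74, -18.65). Then |ES| = |S − E| = 36.81.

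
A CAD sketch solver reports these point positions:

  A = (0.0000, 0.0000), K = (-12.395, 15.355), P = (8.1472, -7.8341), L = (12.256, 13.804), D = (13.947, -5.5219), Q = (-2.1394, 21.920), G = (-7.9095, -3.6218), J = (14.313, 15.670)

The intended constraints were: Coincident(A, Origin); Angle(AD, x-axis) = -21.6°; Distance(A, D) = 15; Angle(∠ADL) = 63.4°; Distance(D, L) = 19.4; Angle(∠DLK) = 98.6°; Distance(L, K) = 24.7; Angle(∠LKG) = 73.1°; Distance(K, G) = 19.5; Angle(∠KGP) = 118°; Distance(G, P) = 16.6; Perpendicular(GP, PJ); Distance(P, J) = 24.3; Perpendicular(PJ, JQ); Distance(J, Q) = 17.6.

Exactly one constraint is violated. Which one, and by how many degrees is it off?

Perpendicular(PJ, JQ) — off by 6.10°.

A = (0.00, 0.00) ✓; AD at -21.60° ✓; |AD| = 15.00 ✓; ∠ADL = 63.40° ✓; |DL| = 19.40 ✓; ∠DLK = 98.60° ✓; |LK| = 24.70 ✓; ∠LKG = 73.10° ✓; |KG| = 19.50 ✓; ∠KGP = 118.0° ✓; |GP| = 16.60 ✓; ∠(GP, PJ) = 90.00° ✓; |PJ| = 24.30 ✓; ∠(PJ, JQ) = 83.90° ✗; |JQ| = 17.60 ✓.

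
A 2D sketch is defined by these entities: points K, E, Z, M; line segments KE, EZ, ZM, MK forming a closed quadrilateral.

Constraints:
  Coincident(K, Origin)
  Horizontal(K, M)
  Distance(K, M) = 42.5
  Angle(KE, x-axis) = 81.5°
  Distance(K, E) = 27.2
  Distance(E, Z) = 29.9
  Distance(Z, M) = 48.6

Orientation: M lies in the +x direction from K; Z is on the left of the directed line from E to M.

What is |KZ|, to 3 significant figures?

53.4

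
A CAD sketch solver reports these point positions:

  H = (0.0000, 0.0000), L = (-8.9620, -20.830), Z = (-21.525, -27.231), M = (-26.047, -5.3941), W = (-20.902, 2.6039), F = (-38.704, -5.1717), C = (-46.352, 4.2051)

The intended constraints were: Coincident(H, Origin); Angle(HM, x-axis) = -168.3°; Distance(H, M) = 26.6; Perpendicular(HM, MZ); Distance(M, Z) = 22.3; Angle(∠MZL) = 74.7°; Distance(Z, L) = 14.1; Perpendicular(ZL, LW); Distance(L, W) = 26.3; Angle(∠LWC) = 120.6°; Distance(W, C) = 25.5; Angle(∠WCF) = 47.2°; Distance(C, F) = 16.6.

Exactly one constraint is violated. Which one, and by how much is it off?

Distance(C, F) = 16.6 — off by 4.50.

H = (0.00, 0.00) ✓; HM at -168.3° ✓; |HM| = 26.60 ✓; ∠(HM, MZ) = 90.00° ✓; |MZ| = 22.30 ✓; ∠MZL = 74.70° ✓; |ZL| = 14.10 ✓; ∠(ZL, LW) = 90.00° ✓; |LW| = 26.30 ✓; ∠LWC = 120.6° ✓; |WC| = 25.50 ✓; ∠WCF = 47.20° ✓; |CF| = 12.10 ✗.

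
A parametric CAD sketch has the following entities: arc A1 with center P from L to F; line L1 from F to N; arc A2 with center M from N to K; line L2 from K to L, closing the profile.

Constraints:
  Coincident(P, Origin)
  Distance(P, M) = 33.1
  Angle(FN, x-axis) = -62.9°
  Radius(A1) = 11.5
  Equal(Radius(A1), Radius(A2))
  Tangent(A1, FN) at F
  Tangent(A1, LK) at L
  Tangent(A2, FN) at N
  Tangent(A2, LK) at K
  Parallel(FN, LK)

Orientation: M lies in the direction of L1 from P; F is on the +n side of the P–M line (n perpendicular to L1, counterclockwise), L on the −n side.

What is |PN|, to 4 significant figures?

35.04

Tangency of A1 to both parallel lines with radius 11.5 puts F and L at P ± 11.5·n: F = (10.24, 5.239), L = (-10.24, -5.239). Equal radii place N and K the same way about M: N = M + 11.5·n = (25.32, -24.23), K = M − 11.5·n = (4.841, -34.70). Then |PN| = |N − P| = 35.04.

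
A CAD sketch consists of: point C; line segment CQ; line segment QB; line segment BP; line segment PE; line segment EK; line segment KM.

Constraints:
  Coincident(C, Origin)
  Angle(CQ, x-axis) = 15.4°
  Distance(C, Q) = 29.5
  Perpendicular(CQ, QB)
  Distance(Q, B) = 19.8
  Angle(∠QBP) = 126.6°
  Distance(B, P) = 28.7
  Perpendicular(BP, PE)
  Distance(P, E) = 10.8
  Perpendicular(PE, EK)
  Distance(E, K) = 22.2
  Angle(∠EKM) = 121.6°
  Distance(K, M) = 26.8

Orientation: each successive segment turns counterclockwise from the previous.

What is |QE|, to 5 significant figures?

40.825

C is at the origin; CQ runs at 15.4° with length 29.5, so Q = (28.441, 7.8339). CQ ⟂ QB, so QB runs at 105.40°; with |QB| = 19.8, B = (23.183, 26.923). ∠QBP = 126.6° gives BP at 158.80° from the x-axis; with |BP| = 28.7, P = (-3.5749, 37.302). BP ⟂ PE, so PE runs at -111.20°; with |PE| = 10.8, E = (-7.4804, 27.233). Then |QE| = |E − Q| = 40.825.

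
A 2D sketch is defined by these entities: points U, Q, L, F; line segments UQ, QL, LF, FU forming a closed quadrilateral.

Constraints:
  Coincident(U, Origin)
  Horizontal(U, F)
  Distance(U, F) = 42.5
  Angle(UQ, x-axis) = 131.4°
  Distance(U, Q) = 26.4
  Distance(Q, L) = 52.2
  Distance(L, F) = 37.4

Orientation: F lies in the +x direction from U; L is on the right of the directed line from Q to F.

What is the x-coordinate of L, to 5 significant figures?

12.801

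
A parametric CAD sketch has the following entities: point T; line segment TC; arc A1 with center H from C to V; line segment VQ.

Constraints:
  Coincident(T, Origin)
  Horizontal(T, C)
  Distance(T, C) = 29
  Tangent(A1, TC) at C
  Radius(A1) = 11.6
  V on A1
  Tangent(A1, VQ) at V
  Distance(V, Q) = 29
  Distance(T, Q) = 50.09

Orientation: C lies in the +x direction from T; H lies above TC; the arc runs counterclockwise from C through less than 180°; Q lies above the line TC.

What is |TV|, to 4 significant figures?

42.80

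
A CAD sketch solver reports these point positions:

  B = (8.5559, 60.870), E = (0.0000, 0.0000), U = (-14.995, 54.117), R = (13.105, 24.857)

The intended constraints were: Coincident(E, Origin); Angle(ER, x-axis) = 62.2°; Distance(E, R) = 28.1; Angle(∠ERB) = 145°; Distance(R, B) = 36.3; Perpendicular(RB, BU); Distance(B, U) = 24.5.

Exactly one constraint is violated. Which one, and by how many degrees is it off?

Perpendicular(RB, BU) — off by 8.80°.

E = (0.00, 0.00) ✓; ER at 62.20° ✓; |ER| = 28.10 ✓; ∠ERB = 145.0° ✓; |RB| = 36.30 ✓; ∠(RB, BU) = 98.80° ✗; |BU| = 24.50 ✓.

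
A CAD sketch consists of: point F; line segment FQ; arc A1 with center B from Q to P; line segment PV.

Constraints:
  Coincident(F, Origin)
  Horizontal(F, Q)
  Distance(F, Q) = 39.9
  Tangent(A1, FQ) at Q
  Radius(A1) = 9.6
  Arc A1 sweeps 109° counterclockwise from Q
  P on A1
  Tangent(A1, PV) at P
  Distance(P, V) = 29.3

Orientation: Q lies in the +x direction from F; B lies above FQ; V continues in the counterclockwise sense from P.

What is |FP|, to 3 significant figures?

50.6

Since A1 is tangent to FQ there, BQ ⟂ FQ, so B = Q + (0, 9.6) = (39.9, 9.60). On A1, Q sits at bearing -90° from B; a 109° counterclockwise sweep puts P at bearing 19°, so P = B + 9.6·(cos 19°, sin 19°) = (49.0, 12.7). Then |FP| = |P − F| = 50.6.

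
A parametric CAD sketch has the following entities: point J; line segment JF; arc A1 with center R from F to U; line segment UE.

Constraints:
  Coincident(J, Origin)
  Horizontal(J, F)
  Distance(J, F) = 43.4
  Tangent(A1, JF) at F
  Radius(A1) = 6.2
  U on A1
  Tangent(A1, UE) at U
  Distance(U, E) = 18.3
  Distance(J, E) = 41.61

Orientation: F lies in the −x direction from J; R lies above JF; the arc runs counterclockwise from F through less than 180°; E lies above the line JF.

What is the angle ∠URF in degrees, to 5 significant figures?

81.143°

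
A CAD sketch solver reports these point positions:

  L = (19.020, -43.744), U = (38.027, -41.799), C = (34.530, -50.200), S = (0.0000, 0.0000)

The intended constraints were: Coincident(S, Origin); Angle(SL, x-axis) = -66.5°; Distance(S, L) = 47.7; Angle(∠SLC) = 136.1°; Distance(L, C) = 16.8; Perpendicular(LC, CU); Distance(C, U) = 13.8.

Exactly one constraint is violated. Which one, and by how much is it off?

Distance(C, U) = 13.8 — off by 4.70.

S = (0.00, 0.00) ✓; SL at -66.50° ✓; |SL| = 47.70 ✓; ∠SLC = 136.1° ✓; |LC| = 16.80 ✓; ∠(LC, CU) = 90.00° ✓; |CU| = 9.100 ✗.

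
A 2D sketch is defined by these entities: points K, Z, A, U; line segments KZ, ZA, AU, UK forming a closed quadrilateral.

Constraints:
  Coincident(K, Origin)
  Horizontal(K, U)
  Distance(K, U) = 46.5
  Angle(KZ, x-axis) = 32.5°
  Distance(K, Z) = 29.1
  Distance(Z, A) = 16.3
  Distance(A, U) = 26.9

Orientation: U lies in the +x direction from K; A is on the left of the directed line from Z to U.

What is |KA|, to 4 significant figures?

45.37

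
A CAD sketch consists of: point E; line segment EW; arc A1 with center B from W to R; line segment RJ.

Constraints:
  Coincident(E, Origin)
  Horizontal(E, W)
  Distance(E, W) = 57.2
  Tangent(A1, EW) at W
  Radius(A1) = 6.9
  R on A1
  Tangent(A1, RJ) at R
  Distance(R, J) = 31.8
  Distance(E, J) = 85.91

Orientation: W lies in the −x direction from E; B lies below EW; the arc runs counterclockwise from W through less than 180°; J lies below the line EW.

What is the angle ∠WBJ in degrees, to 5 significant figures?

133.68°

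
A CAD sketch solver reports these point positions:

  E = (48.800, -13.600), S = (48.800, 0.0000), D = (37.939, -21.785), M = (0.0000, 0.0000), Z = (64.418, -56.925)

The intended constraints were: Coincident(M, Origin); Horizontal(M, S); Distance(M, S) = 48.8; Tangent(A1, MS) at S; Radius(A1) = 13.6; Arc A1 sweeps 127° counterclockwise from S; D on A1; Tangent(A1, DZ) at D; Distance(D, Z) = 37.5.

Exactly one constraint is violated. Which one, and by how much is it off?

Distance(D, Z) = 37.5 — off by 6.50.

M = (0.00, 0.00) ✓; M.y = 0.00, S.y = 0.00 ✓; |MS| = 48.80 ✓; ∠(ES, SM) = 90.00° ✓; |ES| = 13.60 ✓; bearing(E→D) − bearing(E→S) = 127.0° ✓; |ED| = 13.60 ✓; ∠(ED, DZ) = 90.00° ✓; |DZ| = 44.00 ✗.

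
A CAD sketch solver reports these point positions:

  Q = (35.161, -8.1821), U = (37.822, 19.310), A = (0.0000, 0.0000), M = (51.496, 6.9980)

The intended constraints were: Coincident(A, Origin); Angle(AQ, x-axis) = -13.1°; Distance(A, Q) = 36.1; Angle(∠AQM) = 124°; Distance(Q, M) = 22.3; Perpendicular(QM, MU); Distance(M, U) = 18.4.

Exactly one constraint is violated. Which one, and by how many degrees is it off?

Perpendicular(QM, MU) — off by 5.10°.

A = (0.00, 0.00) ✓; AQ at -13.10° ✓; |AQ| = 36.10 ✓; ∠AQM = 124.0° ✓; |QM| = 22.30 ✓; ∠(QM, MU) = 95.10° ✗; |MU| = 18.40 ✓.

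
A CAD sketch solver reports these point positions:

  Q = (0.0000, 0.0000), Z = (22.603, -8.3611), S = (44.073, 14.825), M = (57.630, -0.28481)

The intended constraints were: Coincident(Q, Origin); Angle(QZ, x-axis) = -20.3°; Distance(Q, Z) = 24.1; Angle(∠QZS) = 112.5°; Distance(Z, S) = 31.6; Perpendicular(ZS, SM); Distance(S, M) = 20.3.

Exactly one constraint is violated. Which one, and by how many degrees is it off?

Perpendicular(ZS, SM) — off by 5.30°.

Q = (0.00, 0.00) ✓; QZ at -20.30° ✓; |QZ| = 24.10 ✓; ∠QZS = 112.5° ✓; |ZS| = 31.60 ✓; ∠(ZS, SM) = 95.30° ✗; |SM| = 20.30 ✓.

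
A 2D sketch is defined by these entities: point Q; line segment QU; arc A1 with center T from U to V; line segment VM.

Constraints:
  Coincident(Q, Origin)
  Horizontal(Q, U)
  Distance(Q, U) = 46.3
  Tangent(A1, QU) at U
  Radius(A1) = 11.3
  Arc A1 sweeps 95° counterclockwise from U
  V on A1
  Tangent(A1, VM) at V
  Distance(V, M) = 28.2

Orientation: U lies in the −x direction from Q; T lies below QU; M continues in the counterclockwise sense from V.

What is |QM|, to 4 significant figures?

68.31

Q is at the origin; Q and U share the same y with |QU| = 46.3 and U on the −x side, so U = (-46.30, 0.000). Tangency of A1 to QU means the radius TU is perpendicular to QU, so T = U + (0, -11.3) = (-46.30, -11.30). On A1, U sits at bearing 90° from T; a 95° counterclockwise sweep puts V at bearing 185°, so V = T + 11.3·(cos 185°, sin 185°) = (-57.56, -12.28). A1 meets VM tangentially, so TV is at right angles to VM, so VM runs along (−sin 185°, cos 185°); with |VM| = 28.2, M = (-55.10, -40.38). Then |QM| = |M − Q| = 68.31.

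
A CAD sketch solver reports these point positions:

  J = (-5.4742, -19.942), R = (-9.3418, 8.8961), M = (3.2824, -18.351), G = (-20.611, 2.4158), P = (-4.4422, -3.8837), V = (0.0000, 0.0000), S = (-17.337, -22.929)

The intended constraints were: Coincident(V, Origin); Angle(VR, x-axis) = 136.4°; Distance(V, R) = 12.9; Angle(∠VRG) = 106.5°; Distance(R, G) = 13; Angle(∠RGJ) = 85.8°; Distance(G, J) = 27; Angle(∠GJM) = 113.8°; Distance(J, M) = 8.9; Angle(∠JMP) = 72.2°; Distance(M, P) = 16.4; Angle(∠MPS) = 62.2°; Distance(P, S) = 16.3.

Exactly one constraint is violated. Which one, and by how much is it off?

Distance(P, S) = 16.3 — off by 6.70.

V = (0.00, 0.00) ✓; VR at 136.4° ✓; |VR| = 12.90 ✓; ∠VRG = 106.5° ✓; |RG| = 13.00 ✓; ∠RGJ = 85.80° ✓; |GJ| = 27.00 ✓; ∠GJM = 113.8° ✓; |JM| = 8.900 ✓; ∠JMP = 72.20° ✓; |MP| = 16.40 ✓; ∠MPS = 62.20° ✓; |PS| = 23.00 ✗.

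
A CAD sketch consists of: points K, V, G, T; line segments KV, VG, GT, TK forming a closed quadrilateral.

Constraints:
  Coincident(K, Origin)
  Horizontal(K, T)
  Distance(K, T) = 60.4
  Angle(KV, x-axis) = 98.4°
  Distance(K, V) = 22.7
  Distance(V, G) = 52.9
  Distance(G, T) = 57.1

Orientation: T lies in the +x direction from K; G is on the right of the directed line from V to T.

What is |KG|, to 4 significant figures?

30.51

Checks: |VG| = 52.90 ✓; |GT| = 57.10 ✓.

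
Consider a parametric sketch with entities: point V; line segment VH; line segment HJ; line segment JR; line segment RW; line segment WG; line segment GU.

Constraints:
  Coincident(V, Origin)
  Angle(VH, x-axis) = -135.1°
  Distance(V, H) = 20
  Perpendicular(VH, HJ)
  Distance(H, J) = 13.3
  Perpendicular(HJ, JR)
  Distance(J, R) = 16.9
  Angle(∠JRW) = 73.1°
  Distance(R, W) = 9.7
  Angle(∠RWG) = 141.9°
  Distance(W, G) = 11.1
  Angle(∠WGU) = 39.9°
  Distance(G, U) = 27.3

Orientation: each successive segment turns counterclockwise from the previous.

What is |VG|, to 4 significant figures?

15.19

V is at the origin; VH runs at -135.1° with length 20.0, so H = (-14.17, -14.12). The perpendicularity gives HJ at right angles to VH, so HJ runs at -45.10°; with |HJ| = 13.3, J = (-4.779, -23.54). The perpendicularity gives JR at right angles to HJ, so JR runs at 44.90°; with |JR| = 16.9, R = (7.192, -11.61). ∠JRW = 73.1° gives RW at 151.8° from the x-axis; with |RW| = 9.7, W = (-1.356, -7.025). ∠RWG = 141.9° gives WG at -170.1° from the x-axis; with |WG| = 11.1, G = (-12.29, -8.934). Then |VG| = |G − V| = 15.19.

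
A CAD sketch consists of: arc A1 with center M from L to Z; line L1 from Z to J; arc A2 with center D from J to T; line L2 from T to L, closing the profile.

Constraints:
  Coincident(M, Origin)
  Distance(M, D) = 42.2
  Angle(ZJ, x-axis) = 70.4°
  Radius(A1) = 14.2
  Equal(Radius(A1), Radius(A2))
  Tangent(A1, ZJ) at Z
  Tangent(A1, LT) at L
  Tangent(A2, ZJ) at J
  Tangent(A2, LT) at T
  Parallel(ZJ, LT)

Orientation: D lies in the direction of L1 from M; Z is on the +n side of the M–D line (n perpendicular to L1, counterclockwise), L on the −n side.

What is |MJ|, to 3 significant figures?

44.5

The slot axis is L1's direction at 70.4°, so u = (cos 70.4°, sin 70.4°) = (0.335, 0.942) and n = (−sin 70.4°, cos 70.4°) = (-0.942, 0.335). M is at the origin and D lies 42.2 along u from M, so D = 42.2·u = (14.2, 39.8). Tangency of A1 to both parallel lines with radius 14.2 puts Z and L at M ± 14.2·n: Z = (-13.4, 4.76), L = (13.4, -4.76). Equal radii place J and T the same way about D: J = D + 14.2·n = (0.779, 44.5), T = D − 14.2·n = (27.5, 35.0). Then |MJ| = |J − M| = 44.5.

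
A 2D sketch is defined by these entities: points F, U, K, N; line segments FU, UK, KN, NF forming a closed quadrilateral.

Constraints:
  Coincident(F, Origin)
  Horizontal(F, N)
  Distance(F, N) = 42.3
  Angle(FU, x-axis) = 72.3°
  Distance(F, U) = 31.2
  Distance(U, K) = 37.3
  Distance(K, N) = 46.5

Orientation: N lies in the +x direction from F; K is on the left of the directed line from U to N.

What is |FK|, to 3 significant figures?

63.2

F is at the origin; FN is horizontal with |FN| = 42.3 and N in +x, so N = (42.3, 0). FU runs at 72.3° with |FU| = 31.2, so U = (9.49, 29.7). K is determined by |UK| = 37.3 and |KN| = 46.5 together: it lies at the intersection of circle(U, 37.3) and circle(N, 46.5). With |UN| = 44.3, the foot of the radical line on UN is 13.4 from U and the perpendicular offset is √(37.3² − 13.4²) = 34.8. Taking the left-of-UN solution: K = (42.8, 46.5).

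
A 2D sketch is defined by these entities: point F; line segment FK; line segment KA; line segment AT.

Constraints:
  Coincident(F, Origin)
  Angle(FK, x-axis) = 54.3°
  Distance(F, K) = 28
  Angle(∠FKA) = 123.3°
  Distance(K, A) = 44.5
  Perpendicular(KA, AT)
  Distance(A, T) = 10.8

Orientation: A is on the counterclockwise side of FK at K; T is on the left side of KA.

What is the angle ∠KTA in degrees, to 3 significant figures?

76.4°

∠FKA = 123.3°, so KA runs at 54.3° + (180° − 123.3°) = 111° from the x-axis; with |KA| = 44.5, A = K + 44.5·(cos 111°, sin 111°) = (0.392, 64.3). KA is perpendicular to AT; with |AT| = 10.8 on the left of KA, T = A + 10.8·(-0.934, -0.358) = (-9.69, 60.4). Then cos ∠KTA = TK·TA / (|TK||TA|), giving 76.4°.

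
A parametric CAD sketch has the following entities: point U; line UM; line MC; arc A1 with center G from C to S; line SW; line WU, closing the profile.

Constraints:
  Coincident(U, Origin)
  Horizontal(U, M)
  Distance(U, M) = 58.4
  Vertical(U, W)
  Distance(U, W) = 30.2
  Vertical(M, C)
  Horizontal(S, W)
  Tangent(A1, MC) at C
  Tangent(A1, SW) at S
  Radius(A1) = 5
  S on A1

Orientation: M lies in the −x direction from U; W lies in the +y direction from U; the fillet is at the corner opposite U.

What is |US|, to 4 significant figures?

61.35

The virtual corner opposite U is at (-58.40, 30.20). Since A1 is tangent to MC there, GC ⟂ MC and A1 meets SW tangentially, so GS is at right angles to SW, with radius 5.0, so the center G sits 5.0 in from both sides at G = (-53.40, 25.20). That places the tangent points at C = (-58.40, 25.20) on MC and S = (-53.40, 30.20) on SW. Then |US| = |S − U| = 61.35.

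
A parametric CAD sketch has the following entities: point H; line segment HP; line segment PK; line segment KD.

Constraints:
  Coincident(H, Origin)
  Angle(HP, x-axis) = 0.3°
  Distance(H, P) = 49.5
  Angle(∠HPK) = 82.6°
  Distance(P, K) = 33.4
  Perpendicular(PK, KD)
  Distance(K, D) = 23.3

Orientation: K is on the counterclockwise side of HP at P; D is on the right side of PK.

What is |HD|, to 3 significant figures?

77.3

H is at the origin; HP runs at 0.3° with length 49.5, so P = 49.5·(cos 0.3°, sin 0.3°) = (49.5, 0.259). ∠HPK = 82.6°, so PK runs at 0.3° + (180° − 82.6°) = 97.7° from the x-axis; with |PK| = 33.4, K = P + 33.4·(cos 97.7°, sin 97.7°) = (45.0, 33.4). PK ⟂ KD; with |KD| = 23.3 on the right of PK, D = K + 23.3·(0.991, 0.134) = (68.1, 36.5). Then |HD| = |D − H| = 77.3.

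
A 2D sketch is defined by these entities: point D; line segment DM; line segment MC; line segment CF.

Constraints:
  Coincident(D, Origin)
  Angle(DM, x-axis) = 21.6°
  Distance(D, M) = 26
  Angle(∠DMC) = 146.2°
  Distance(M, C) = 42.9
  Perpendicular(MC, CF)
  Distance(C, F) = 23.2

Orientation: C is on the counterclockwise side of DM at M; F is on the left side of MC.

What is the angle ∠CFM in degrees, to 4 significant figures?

61.60°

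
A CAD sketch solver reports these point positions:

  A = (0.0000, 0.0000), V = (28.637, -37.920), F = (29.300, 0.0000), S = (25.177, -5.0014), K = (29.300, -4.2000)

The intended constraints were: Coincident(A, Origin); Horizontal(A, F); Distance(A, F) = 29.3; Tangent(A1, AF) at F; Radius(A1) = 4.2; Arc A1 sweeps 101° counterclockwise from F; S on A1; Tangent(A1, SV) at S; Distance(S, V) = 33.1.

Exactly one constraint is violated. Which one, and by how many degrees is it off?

Tangent(A1, SV) at S — off by 5.00°.

A = (0.00, 0.00) ✓; A.y = 0.00, F.y = 0.00 ✓; |AF| = 29.30 ✓; ∠(KF, FA) = 90.00° ✓; |KF| = 4.200 ✓; bearing(K→S) − bearing(K→F) = 101.0° ✓; |KS| = 4.200 ✓; ∠(KS, SV) = 95.00° ✗; |SV| = 33.10 ✓.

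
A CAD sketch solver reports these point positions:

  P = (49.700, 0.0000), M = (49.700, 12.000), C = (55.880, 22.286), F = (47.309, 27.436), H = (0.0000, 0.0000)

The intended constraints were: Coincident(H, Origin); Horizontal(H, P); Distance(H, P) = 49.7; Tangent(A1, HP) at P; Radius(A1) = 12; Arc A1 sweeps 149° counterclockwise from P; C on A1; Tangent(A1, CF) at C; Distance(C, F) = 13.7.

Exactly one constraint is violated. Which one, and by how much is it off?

Distance(C, F) = 13.7 — off by 3.70.

H = (0.00, 0.00) ✓; H.y = 0.00, P.y = 0.00 ✓; |HP| = 49.70 ✓; ∠(MP, PH) = 90.00° ✓; |MP| = 12.00 ✓; bearing(M→C) − bearing(M→P) = 149.0° ✓; |MC| = 12.00 ✓; ∠(MC, CF) = 90.00° ✓; |CF| = 9.999 ✗.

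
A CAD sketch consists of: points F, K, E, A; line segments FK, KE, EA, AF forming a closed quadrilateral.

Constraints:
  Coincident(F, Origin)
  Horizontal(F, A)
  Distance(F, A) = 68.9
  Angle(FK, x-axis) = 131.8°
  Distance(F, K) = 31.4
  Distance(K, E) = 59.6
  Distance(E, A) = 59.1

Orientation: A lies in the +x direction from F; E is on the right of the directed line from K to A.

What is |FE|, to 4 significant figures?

28.43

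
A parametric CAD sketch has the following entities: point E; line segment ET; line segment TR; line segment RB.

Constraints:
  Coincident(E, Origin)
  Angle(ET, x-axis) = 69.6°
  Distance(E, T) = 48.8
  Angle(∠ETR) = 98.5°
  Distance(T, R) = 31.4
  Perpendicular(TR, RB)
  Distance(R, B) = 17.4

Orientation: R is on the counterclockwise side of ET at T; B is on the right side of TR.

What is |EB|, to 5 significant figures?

76.176

E is at the origin; ET runs at 69.6° with length 48.8, so T = 48.8·(cos 69.6°, sin 69.6°) = (17.010, 45.739). ∠ETR = 98.5°, so TR runs at 69.6° + (180° − 98.5°) = 151.10° from the x-axis; with |TR| = 31.4, R = T + 31.4·(cos 151.10°, sin 151.10°) = (-10.479, 60.914). The perpendicularity gives RB at right angles to TR; with |RB| = 17.4 on the right of TR, B = R + 17.4·(0.48328, 0.87546) = (-2.0702, 76.148). Then |EB| = |B − E| = 76.176.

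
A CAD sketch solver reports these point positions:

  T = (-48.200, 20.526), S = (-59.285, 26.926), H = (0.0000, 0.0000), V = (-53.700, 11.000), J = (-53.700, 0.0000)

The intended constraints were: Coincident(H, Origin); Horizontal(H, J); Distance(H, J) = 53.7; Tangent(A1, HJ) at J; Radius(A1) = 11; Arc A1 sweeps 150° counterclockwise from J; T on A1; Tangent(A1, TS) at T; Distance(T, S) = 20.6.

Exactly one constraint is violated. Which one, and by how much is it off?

Distance(T, S) = 20.6 — off by 7.80.

H = (0.00, 0.00) ✓; H.y = 0.00, J.y = 0.00 ✓; |HJ| = 53.70 ✓; ∠(VJ, JH) = 90.00° ✓; |VJ| = 11.00 ✓; bearing(V→T) − bearing(V→J) = 150.0° ✓; |VT| = 11.00 ✓; ∠(VT, TS) = 90.00° ✓; |TS| = 12.80 ✗.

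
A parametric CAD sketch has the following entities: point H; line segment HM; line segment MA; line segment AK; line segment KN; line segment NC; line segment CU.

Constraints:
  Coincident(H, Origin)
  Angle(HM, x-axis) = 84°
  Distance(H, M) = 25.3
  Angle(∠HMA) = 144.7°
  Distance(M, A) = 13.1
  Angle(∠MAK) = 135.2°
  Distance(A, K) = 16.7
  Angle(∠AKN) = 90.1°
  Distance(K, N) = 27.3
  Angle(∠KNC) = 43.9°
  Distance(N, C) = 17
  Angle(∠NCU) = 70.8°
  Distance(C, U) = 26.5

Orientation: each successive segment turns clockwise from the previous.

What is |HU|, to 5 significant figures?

52.250

∠KNC = 43.9° gives NC at 137.90° from the x-axis; with |NC| = 17.0, C = (17.243, 20.303). ∠NCU = 70.8° gives CU at 28.700° from the x-axis; with |CU| = 26.5, U = (40.487, 33.028). Then |HU| = |U − H| = 52.250.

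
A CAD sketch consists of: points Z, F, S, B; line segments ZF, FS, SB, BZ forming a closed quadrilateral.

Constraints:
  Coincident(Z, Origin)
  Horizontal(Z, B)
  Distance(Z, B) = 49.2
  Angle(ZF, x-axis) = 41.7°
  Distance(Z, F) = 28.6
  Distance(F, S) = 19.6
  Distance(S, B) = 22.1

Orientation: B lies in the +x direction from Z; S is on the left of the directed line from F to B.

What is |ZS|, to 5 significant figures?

45.742

Checks: |FS| = 19.60 ✓; |SB| = 22.10 ✓.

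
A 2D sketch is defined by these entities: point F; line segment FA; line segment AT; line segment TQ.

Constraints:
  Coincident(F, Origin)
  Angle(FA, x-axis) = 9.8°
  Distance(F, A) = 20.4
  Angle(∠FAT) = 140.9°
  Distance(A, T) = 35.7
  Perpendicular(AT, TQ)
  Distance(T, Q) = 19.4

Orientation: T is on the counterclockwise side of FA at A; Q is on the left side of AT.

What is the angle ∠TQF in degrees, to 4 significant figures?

82.77°

F is at the origin; FA runs at 9.8° with length 20.4, so A = 20.4·(cos 9.8°, sin 9.8°) = (20.10, 3.472). ∠FAT = 140.9°, so AT runs at 9.8° + (180° − 140.9°) = 48.90° from the x-axis; with |AT| = 35.7, T = A + 35.7·(cos 48.90°, sin 48.90°) = (43.57, 30.37). AT is perpendicular to TQ; with |TQ| = 19.4 on the left of AT, Q = T + 19.4·(-0.7536, 0.6574) = (28.95, 43.13). Then cos ∠TQF = QT·QF / (|QT||QF|), giving 82.77°.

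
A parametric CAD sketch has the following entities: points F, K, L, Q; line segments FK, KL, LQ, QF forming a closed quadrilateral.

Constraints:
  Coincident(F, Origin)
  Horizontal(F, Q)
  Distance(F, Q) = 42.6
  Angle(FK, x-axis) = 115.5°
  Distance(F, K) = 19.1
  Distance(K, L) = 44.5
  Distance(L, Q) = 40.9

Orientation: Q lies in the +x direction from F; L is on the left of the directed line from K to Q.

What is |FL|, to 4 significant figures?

49.60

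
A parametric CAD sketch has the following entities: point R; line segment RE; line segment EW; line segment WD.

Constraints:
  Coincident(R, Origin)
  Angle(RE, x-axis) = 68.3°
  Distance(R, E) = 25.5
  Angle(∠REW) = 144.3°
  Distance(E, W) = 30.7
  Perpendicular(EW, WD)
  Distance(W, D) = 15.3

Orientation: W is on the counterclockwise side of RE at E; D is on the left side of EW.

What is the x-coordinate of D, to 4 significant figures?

-12.84

R is at the origin; RE runs at 68.3° with length 25.5, so E = 25.5·(cos 68.3°, sin 68.3°) = (9.429, 23.69). ∠REW = 144.3°, so EW runs at 68.3° + (180° − 144.3°) = 104.0° from the x-axis; with |EW| = 30.7, W = E + 30.7·(cos 104.0°, sin 104.0°) = (2.002, 53.48). EW ⟂ WD; with |WD| = 15.3 on the left of EW, D = W + 15.3·(-0.9703, -0.2419) = (-12.84, 49.78). So D.x = -12.84.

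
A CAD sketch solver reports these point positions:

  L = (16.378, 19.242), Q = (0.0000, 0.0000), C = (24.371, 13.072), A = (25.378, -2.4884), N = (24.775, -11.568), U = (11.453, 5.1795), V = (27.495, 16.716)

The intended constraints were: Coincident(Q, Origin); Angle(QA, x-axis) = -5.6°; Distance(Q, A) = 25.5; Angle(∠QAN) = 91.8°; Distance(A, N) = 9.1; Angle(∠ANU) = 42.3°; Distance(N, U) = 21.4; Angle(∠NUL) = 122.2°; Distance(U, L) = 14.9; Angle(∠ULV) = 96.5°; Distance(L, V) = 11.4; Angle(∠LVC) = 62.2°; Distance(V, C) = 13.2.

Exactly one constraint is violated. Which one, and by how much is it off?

Distance(V, C) = 13.2 — off by 8.40.

Q = (0.00, 0.00) ✓; QA at -5.600° ✓; |QA| = 25.50 ✓; ∠QAN = 91.80° ✓; |AN| = 9.100 ✓; ∠ANU = 42.30° ✓; |NU| = 21.40 ✓; ∠NUL = 122.2° ✓; |UL| = 14.90 ✓; ∠ULV = 96.50° ✓; |LV| = 11.40 ✓; ∠LVC = 62.19° ✓; |VC| = 4.800 ✗.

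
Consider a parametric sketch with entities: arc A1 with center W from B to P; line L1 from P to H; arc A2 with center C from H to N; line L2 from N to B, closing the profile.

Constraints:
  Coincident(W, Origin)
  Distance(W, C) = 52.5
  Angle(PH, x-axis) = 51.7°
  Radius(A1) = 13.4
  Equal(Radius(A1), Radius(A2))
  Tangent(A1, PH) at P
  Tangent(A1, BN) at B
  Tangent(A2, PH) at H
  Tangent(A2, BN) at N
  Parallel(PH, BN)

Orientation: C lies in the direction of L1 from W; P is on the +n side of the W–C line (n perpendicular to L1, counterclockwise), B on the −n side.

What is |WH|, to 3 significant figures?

54.2

Tangency of A1 to both parallel lines with radius 13.4 puts P and B at W ± 13.4·n: P = (-10.5, 8.31), B = (10.5, -8.31). Equal radii place H and N the same way about C: H = C + 13.4·n = (22.0, 49.5), N = C − 13.4·n = (43.1, 32.9). Then |WH| = |H − W| = 54.2.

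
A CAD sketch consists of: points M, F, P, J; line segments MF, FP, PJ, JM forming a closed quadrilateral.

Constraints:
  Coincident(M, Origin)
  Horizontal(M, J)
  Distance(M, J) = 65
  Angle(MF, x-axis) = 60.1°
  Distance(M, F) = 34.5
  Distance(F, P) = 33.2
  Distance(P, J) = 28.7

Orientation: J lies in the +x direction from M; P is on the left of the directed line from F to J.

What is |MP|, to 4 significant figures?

55.60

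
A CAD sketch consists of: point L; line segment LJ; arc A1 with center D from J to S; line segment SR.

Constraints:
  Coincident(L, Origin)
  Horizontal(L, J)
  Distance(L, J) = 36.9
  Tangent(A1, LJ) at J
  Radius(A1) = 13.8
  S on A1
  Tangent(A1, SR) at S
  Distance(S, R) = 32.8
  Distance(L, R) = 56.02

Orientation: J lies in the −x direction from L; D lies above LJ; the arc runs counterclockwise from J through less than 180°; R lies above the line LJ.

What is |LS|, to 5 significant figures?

28.194

L is at the origin; LJ is horizontal with |LJ| = 36.9 and J on the −x side, so J = (-36.900, 0.0000). The tangent condition forces DJ to be normal to LJ, so D = J + (0, 13.8) = (-36.900, 13.800). Since DS ⟂ SR (tangency), |DR| = √(13.8² + 32.8²) = 35.585 regardless of where S sits on A1. So R lies on both circle(L, 56.02) and circle(D, 35.585); the above-LJ intersection is R = (-28.319, 48.335). S is the foot of the tangent from R: S = (-23.265, 15.927).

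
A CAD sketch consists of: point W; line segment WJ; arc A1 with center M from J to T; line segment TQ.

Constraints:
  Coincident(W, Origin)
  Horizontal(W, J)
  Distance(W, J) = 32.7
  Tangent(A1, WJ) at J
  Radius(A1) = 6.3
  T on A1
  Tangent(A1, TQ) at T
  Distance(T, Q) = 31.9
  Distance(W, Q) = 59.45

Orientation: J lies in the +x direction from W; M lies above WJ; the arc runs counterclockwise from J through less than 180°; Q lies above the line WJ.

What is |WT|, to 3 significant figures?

39.0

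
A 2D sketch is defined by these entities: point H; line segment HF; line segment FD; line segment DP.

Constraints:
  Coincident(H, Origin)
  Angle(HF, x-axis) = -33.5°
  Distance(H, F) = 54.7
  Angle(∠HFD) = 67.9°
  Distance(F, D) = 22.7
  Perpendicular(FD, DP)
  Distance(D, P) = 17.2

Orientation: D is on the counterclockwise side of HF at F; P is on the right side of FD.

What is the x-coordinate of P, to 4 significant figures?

66.96

H is at the origin; HF runs at -33.5° with length 54.7, so F = 54.7·(cos -33.5°, sin -33.5°) = (45.61, -30.19). ∠HFD = 67.9°, so FD runs at -33.5° + (180° − 67.9°) = 78.60° from the x-axis; with |FD| = 22.7, D = F + 22.7·(cos 78.60°, sin 78.60°) = (50.10, -7.939). FD ⟂ DP; with |DP| = 17.2 on the right of FD, P = D + 17.2·(0.9803, -0.1977) = (66.96, -11.34). So P.x = 66.96.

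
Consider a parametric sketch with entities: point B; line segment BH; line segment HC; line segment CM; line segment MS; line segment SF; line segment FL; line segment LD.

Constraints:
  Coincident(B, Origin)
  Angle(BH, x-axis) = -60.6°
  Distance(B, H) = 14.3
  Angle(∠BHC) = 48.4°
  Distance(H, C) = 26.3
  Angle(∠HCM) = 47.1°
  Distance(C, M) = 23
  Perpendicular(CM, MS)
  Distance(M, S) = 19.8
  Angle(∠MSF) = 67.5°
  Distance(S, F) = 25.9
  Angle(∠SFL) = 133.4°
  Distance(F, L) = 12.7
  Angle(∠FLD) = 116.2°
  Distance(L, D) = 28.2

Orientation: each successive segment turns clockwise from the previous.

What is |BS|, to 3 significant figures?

15.2

B is at the origin; BH runs at -60.6° with length 14.3, so H = (7.02, -12.5). ∠BHC = 48.4° gives HC at 168° from the x-axis; with |HC| = 26.3, C = (-18.7, -6.90). ∠HCM = 47.1° gives CM at 34.9° from the x-axis; with |CM| = 23.0, M = (0.177, 6.26). The perpendicularity gives MS at right angles to CM, so MS runs at -55.1°; with |MS| = 19.8, S = (11.5, -9.98). Then |BS| = |S − B| = 15.2.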